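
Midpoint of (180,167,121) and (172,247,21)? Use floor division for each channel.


Midpoint: each channel = ⌊(C₁+C₂)/2⌋
R: ⌊(180+172)/2⌋ = 176
G: ⌊(167+247)/2⌋ = 207
B: ⌊(121+21)/2⌋ = 71
= RGB(176, 207, 71)


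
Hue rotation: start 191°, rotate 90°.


New hue = (H + rotation) mod 360
New hue = (191 + 90) mod 360
= 281 mod 360
= 281°


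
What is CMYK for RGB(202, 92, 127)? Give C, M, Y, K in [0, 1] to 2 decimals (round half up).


R'=202/255≈0.7922, G'=92/255≈0.3608, B'=127/255≈0.4980
K = 1 - max(R',G',B') = 1 - 202/255 = 53/255 = 0.20784… → 0.21
(1-R'-K)/(1-K) simplifies to (max-R)/max with max = 202:
C = (202-202)/202 = 0/202 = 0 → 0.00
M = (202-92)/202 = 110/202 = 0.54455… → 0.54
Y = (202-127)/202 = 75/202 = 0.37128… → 0.37
= CMYK(0.00, 0.54, 0.37, 0.21)


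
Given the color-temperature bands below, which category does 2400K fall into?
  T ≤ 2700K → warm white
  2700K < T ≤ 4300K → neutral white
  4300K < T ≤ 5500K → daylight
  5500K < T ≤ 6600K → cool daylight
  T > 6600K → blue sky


Temperature: 2400K
2400K ≤ 2700K → warm white
Classification: warm white


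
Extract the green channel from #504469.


Color: #504469
R = 50 = 80
G = 44 = 68
B = 69 = 105
Green = 68


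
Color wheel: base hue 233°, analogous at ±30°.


Base hue: 233°
Left analog: (233 - 30) mod 360 = 203°
Right analog: (233 + 30) mod 360 = 263°
Analogous hues = 203° and 263°


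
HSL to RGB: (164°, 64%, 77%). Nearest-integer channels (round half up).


H=164°, S=0.64, L=0.77
C = (1-|2L-1|)×S = (1-|0.54|)×0.64 = 0.2944
H' = H/60 = 164/60 ≈ 2.7333; X = C×(1-|H' mod 2 - 1|) ≈ 0.2159
m = L - C/2 = 0.77 - 0.1472 = 0.6228
Sector ⌊H'⌋ = 2 → (R',G',B') = (0.0, 0.2944, ≈0.2159)
RGB = ((R'+m)×255, (G'+m)×255, (B'+m)×255) = (158.814, 233.886, 213.8668)
Round half up → RGB(159, 234, 214)


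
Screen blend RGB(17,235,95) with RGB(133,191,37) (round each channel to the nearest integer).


Screen: C = 255 - (255-A)×(255-B)/255, rounded to nearest integer
R: 255 - (255-17)×(255-133)/255 = 255 - 29036/255 ≈ 255 - 113.867 = 141.133 → 141
G: 255 - (255-235)×(255-191)/255 = 255 - 1280/255 ≈ 255 - 5.020 = 249.980 → 250
B: 255 - (255-95)×(255-37)/255 = 255 - 34880/255 ≈ 255 - 136.784 = 118.216 → 118
= RGB(141, 250, 118)


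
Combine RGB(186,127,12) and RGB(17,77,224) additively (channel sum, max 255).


Additive: each channel = min(255, C₁+C₂)
R: 186+17 = 203 → 203
G: 127+77 = 204 → 204
B: 12+224 = 236 → 236
= RGB(203, 204, 236)


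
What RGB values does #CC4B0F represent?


CC → 204 (R)
4B → 75 (G)
0F → 15 (B)
= RGB(204, 75, 15)


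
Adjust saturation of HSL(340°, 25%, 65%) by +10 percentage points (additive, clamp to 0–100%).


Original S = 25%
Adjustment = +10 percentage points
New S = 25 + (10) = 35
Clamp to [0, 100] → 35
= HSL(340°, 35%, 65%)


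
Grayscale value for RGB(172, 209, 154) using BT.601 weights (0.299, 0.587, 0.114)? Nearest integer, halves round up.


Gray = 0.299×R + 0.587×G + 0.114×B
Gray = 0.299×172 + 0.587×209 + 0.114×154
Gray = 51.428 + 122.683 + 17.556
Gray = 191.667 → round half up → 192
Gray = 192


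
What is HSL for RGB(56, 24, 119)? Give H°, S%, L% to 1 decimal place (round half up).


Normalize: R'=56/255≈0.2196, G'=24/255≈0.0941, B'=119/255≈0.4667
Max=119/255, Min=24/255, Δ=Max-Min=95/255
L = (Max+Min)/2 = (119+24)/510 = 143/510 = 0.28039… → L = 28.0%
L ≤ 0.5 → S = Δ/(Max+Min) = 95/(119+24) = 95/143 = 0.66433… → S = 66.4%
(the 1/255 factors cancel in S and H, so raw channel differences can be used)
Max is B' → H = 60 × ((R-G)/Δ + 4) = 60 × ((56-24)/95 + 4)
  32/95 + 4 = 0.3368… + 4 = 4.3368…
  H = 60 × 4.3368… = 260.210…° → H = 260.2°
= HSL(260.2°, 66.4%, 28.0%)


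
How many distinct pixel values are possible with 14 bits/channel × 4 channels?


Total bits = 14 bits/channel × 4 channels = 56 bits
Distinct pixel values = 2^56
= 72,057,594,037,927,936 pixel values


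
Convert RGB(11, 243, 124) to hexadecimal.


R = 11 → 0B (hex)
G = 243 → F3 (hex)
B = 124 → 7C (hex)
Hex = #0BF37C


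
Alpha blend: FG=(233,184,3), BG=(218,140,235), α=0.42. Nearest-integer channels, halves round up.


C = α×F + (1-α)×B, with 1-α = 0.58
R: 0.42×233 + 0.58×218 = 97.86 + 126.44 = 224.30 → 224
G: 0.42×184 + 0.58×140 = 77.28 + 81.20 = 158.48 → 158
B: 0.42×3 + 0.58×235 = 1.26 + 136.30 = 137.56 → 138
= RGB(224, 158, 138)


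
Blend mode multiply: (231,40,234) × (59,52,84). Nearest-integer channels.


Multiply: C = A×B/255, rounded to nearest integer
R: 231×59/255 = 13629/255 ≈ 53.447 → 53
G: 40×52/255 = 2080/255 ≈ 8.157 → 8
B: 234×84/255 = 19656/255 ≈ 77.082 → 77
= RGB(53, 8, 77)


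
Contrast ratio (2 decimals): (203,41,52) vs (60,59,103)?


Linearize each sRGB channel c=v/255: c/12.92 if c ≤ 0.04045 else ((c+0.055)/1.055)^2.4
L = 0.2126×R_lin + 0.7152×G_lin + 0.0722×B_lin
Color 1 (203,41,52):
  R=203: 203/255≈0.7961 > 0.04045 → ((0.7961+0.055)/1.055)^2.4 ≈ 0.59720
  G=41: 41/255≈0.1608 > 0.04045 → ((0.1608+0.055)/1.055)^2.4 ≈ 0.02217
  B=52: 52/255≈0.2039 > 0.04045 → ((0.2039+0.055)/1.055)^2.4 ≈ 0.03434
  L1 = 0.2126×0.59720 + 0.7152×0.02217 + 0.0722×0.03434 ≈ 0.14530
Color 2 (60,59,103):
  R=60: 60/255≈0.2353 > 0.04045 → ((0.2353+0.055)/1.055)^2.4 ≈ 0.04519
  G=59: 59/255≈0.2314 > 0.04045 → ((0.2314+0.055)/1.055)^2.4 ≈ 0.04374
  B=103: 103/255≈0.4039 > 0.04045 → ((0.4039+0.055)/1.055)^2.4 ≈ 0.13563
  L2 = 0.2126×0.04519 + 0.7152×0.04374 + 0.0722×0.13563 ≈ 0.05068
Lighter = 0.14530, Darker = 0.05068
Ratio = (L_lighter + 0.05) / (L_darker + 0.05)
Ratio = (0.14530 + 0.05) / (0.05068 + 0.05) = 0.19530 / 0.10068 ≈ 1.9399
Ratio ≈ 1.94:1


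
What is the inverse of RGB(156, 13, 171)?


Invert: (255-R, 255-G, 255-B)
R: 255-156 = 99
G: 255-13 = 242
B: 255-171 = 84
= RGB(99, 242, 84)


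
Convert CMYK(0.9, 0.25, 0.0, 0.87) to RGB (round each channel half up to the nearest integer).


R = 255 × (1-C) × (1-K) = 255 × 0.10 × 0.13 = 3.315 → 3
G = 255 × (1-M) × (1-K) = 255 × 0.75 × 0.13 = 24.8625 → 25
B = 255 × (1-Y) × (1-K) = 255 × 1.00 × 0.13 = 33.15 → 33
= RGB(3, 25, 33)


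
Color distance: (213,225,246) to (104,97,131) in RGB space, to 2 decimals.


d = √[(R₁-R₂)² + (G₁-G₂)² + (B₁-B₂)²]
d = √[(213-104)² + (225-97)² + (246-131)²]
d = √[11881 + 16384 + 13225]
d = √41490
d ≈ 203.69


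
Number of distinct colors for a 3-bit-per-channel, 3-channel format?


Total bits = 3 bits/channel × 3 channels = 9 bits
Distinct colors = 2^9
= 512 colors


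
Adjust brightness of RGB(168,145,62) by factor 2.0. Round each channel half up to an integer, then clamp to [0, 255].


Multiply each channel by 2.0, round half up, clamp to [0, 255]
R: 168×2.0 = 336 → clamp → 255
G: 145×2.0 = 290 → clamp → 255
B: 62×2.0 = 124
= RGB(255, 255, 124)


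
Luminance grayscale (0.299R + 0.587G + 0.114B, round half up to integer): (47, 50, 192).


Gray = 0.299×R + 0.587×G + 0.114×B
Gray = 0.299×47 + 0.587×50 + 0.114×192
Gray = 14.053 + 29.350 + 21.888
Gray = 65.291 → round half up → 65
Gray = 65


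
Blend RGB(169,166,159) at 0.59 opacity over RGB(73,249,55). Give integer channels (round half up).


C = α×F + (1-α)×B, with 1-α = 0.41
R: 0.59×169 + 0.41×73 = 99.71 + 29.93 = 129.64 → 130
G: 0.59×166 + 0.41×249 = 97.94 + 102.09 = 200.03 → 200
B: 0.59×159 + 0.41×55 = 93.81 + 22.55 = 116.36 → 116
= RGB(130, 200, 116)


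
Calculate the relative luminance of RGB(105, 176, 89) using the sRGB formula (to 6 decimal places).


Linearize each channel (sRGB transfer function): c = v/255; c_lin = c/12.92 if c ≤ 0.04045, else ((c+0.055)/1.055)^2.4
  R: 105/255 ≈ 0.411765 > 0.04045 → ((0.411765+0.055)/1.055)^2.4 ≈ 0.141263
  G: 176/255 ≈ 0.690196 > 0.04045 → ((0.690196+0.055)/1.055)^2.4 ≈ 0.434154
  B: 89/255 ≈ 0.349020 > 0.04045 → ((0.349020+0.055)/1.055)^2.4 ≈ 0.099899
R_lin = 0.141263, G_lin = 0.434154, B_lin = 0.099899
L = 0.2126×R + 0.7152×G + 0.0722×B
L = 0.2126×0.141263 + 0.7152×0.434154 + 0.0722×0.099899
L ≈ 0.347752


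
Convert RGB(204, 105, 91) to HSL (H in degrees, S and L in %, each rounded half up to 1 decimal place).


Normalize: R'=204/255≈0.8000, G'=105/255≈0.4118, B'=91/255≈0.3569
Max=204/255, Min=91/255, Δ=Max-Min=113/255
L = (Max+Min)/2 = (204+91)/510 = 295/510 = 0.57843… → L = 57.8%
L > 0.5 → S = Δ/(2-Max-Min) = 113/(510-204-91) = 113/215 = 0.52558… → S = 52.6%
(the 1/255 factors cancel in S and H, so raw channel differences can be used)
Max is R' → H = 60 × (((G-B)/Δ) mod 6) = 60 × (((105-91)/113) mod 6)
  14/113 = 0.1238…
  H = 60 × 0.1238… = 7.433…° → H = 7.4°
= HSL(7.4°, 52.6%, 57.8%)


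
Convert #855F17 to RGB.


85 → 133 (R)
5F → 95 (G)
17 → 23 (B)
= RGB(133, 95, 23)


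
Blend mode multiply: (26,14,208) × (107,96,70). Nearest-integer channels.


Multiply: C = A×B/255, rounded to nearest integer
R: 26×107/255 = 2782/255 ≈ 10.910 → 11
G: 14×96/255 = 1344/255 ≈ 5.271 → 5
B: 208×70/255 = 14560/255 ≈ 57.098 → 57
= RGB(11, 5, 57)


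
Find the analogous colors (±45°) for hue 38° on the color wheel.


Base hue: 38°
Left analog: (38 - 45) mod 360 = 353°
Right analog: (38 + 45) mod 360 = 83°
Analogous hues = 353° and 83°


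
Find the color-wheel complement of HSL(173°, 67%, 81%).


Complement = opposite side of color wheel = hue + 180°
H' = (173 + 180) mod 360 = 353°
S and L unchanged.
= HSL(353°, 67%, 81%)


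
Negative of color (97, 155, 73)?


Invert: (255-R, 255-G, 255-B)
R: 255-97 = 158
G: 255-155 = 100
B: 255-73 = 182
= RGB(158, 100, 182)


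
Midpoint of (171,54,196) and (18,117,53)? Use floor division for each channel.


Midpoint: each channel = ⌊(C₁+C₂)/2⌋
R: ⌊(171+18)/2⌋ = 94
G: ⌊(54+117)/2⌋ = 85
B: ⌊(196+53)/2⌋ = 124
= RGB(94, 85, 124)


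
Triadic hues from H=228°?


Triadic: equally spaced at 120° intervals
H1 = 228°
H2 = (228 + 120) mod 360 = 348°
H3 = (228 + 240) mod 360 = 108°
Triadic = 228°, 348°, 108°


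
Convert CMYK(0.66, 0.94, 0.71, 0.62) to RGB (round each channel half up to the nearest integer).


R = 255 × (1-C) × (1-K) = 255 × 0.34 × 0.38 = 32.946 → 33
G = 255 × (1-M) × (1-K) = 255 × 0.06 × 0.38 = 5.814 → 6
B = 255 × (1-Y) × (1-K) = 255 × 0.29 × 0.38 = 28.101 → 28
= RGB(33, 6, 28)


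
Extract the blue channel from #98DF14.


Color: #98DF14
R = 98 = 152
G = DF = 223
B = 14 = 20
Blue = 20


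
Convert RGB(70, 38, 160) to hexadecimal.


R = 70 → 46 (hex)
G = 38 → 26 (hex)
B = 160 → A0 (hex)
Hex = #4626A0


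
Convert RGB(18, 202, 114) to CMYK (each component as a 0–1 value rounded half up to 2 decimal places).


R'=18/255≈0.0706, G'=202/255≈0.7922, B'=114/255≈0.4471
K = 1 - max(R',G',B') = 1 - 202/255 = 53/255 = 0.20784… → 0.21
(1-R'-K)/(1-K) simplifies to (max-R)/max with max = 202:
C = (202-18)/202 = 184/202 = 0.91089… → 0.91
M = (202-202)/202 = 0/202 = 0 → 0.00
Y = (202-114)/202 = 88/202 = 0.43564… → 0.44
= CMYK(0.91, 0.00, 0.44, 0.21)


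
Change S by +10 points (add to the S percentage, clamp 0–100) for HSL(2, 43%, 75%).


Original S = 43%
Adjustment = +10 percentage points
New S = 43 + (10) = 53
Clamp to [0, 100] → 53
= HSL(2°, 53%, 75%)


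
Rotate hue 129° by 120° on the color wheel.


New hue = (H + rotation) mod 360
New hue = (129 + 120) mod 360
= 249 mod 360
= 249°


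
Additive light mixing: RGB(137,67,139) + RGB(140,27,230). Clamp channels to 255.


Additive: each channel = min(255, C₁+C₂)
R: 137+140 = 277 → 255
G: 67+27 = 94 → 94
B: 139+230 = 369 → 255
= RGB(255, 94, 255)


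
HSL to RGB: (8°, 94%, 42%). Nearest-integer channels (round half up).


H=8°, S=0.94, L=0.42
C = (1-|2L-1|)×S = (1-|-0.16|)×0.94 = 0.7896
H' = H/60 = 8/60 ≈ 0.1333; X = C×(1-|H' mod 2 - 1|) = 0.10528
m = L - C/2 = 0.42 - 0.3948 = 0.0252
Sector ⌊H'⌋ = 0 → (R',G',B') = (0.7896, 0.10528, 0.0)
RGB = ((R'+m)×255, (G'+m)×255, (B'+m)×255) = (207.774, 33.2724, 6.426)
Round half up → RGB(208, 33, 6)


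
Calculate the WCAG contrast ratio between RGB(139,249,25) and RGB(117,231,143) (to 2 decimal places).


Linearize each sRGB channel c=v/255: c/12.92 if c ≤ 0.04045 else ((c+0.055)/1.055)^2.4
L = 0.2126×R_lin + 0.7152×G_lin + 0.0722×B_lin
Color 1 (139,249,25):
  R=139: 139/255≈0.5451 > 0.04045 → ((0.5451+0.055)/1.055)^2.4 ≈ 0.25818
  G=249: 249/255≈0.9765 > 0.04045 → ((0.9765+0.055)/1.055)^2.4 ≈ 0.94731
  B=25: 25/255≈0.0980 > 0.04045 → ((0.0980+0.055)/1.055)^2.4 ≈ 0.00972
  L1 = 0.2126×0.25818 + 0.7152×0.94731 + 0.0722×0.00972 ≈ 0.73311
Color 2 (117,231,143):
  R=117: 117/255≈0.4588 > 0.04045 → ((0.4588+0.055)/1.055)^2.4 ≈ 0.17789
  G=231: 231/255≈0.9059 > 0.04045 → ((0.9059+0.055)/1.055)^2.4 ≈ 0.79910
  B=143: 143/255≈0.5608 > 0.04045 → ((0.5608+0.055)/1.055)^2.4 ≈ 0.27468
  L2 = 0.2126×0.17789 + 0.7152×0.79910 + 0.0722×0.27468 ≈ 0.62917
Lighter = 0.73311, Darker = 0.62917
Ratio = (L_lighter + 0.05) / (L_darker + 0.05)
Ratio = (0.73311 + 0.05) / (0.62917 + 0.05) = 0.78311 / 0.67917 ≈ 1.1530
Ratio ≈ 1.15:1


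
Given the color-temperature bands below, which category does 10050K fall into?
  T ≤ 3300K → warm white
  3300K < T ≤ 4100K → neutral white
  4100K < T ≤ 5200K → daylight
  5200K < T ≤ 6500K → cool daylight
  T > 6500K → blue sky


Temperature: 10050K
10050K > 6500K → blue sky
Classification: blue sky


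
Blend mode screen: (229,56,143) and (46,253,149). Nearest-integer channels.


Screen: C = 255 - (255-A)×(255-B)/255, rounded to nearest integer
R: 255 - (255-229)×(255-46)/255 = 255 - 5434/255 ≈ 255 - 21.310 = 233.690 → 234
G: 255 - (255-56)×(255-253)/255 = 255 - 398/255 ≈ 255 - 1.561 = 253.439 → 253
B: 255 - (255-143)×(255-149)/255 = 255 - 11872/255 ≈ 255 - 46.557 = 208.443 → 208
= RGB(234, 253, 208)


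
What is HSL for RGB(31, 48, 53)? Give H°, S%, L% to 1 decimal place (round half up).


Normalize: R'=31/255≈0.1216, G'=48/255≈0.1882, B'=53/255≈0.2078
Max=53/255, Min=31/255, Δ=Max-Min=22/255
L = (Max+Min)/2 = (53+31)/510 = 84/510 = 0.16470… → L = 16.5%
L ≤ 0.5 → S = Δ/(Max+Min) = 22/(53+31) = 22/84 = 0.26190… → S = 26.2%
(the 1/255 factors cancel in S and H, so raw channel differences can be used)
Max is B' → H = 60 × ((R-G)/Δ + 4) = 60 × ((31-48)/22 + 4)
  -17/22 + 4 = -0.7727… + 4 = 3.2272…
  H = 60 × 3.2272… = 193.636…° → H = 193.6°
= HSL(193.6°, 26.2%, 16.5%)


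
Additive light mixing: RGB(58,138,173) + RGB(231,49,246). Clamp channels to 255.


Additive: each channel = min(255, C₁+C₂)
R: 58+231 = 289 → 255
G: 138+49 = 187 → 187
B: 173+246 = 419 → 255
= RGB(255, 187, 255)


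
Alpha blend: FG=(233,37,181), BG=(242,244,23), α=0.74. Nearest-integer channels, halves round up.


C = α×F + (1-α)×B, with 1-α = 0.26
R: 0.74×233 + 0.26×242 = 172.42 + 62.92 = 235.34 → 235
G: 0.74×37 + 0.26×244 = 27.38 + 63.44 = 90.82 → 91
B: 0.74×181 + 0.26×23 = 133.94 + 5.98 = 139.92 → 140
= RGB(235, 91, 140)


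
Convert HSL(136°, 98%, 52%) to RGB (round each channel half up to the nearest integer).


H=136°, S=0.98, L=0.52
C = (1-|2L-1|)×S = (1-|0.04|)×0.98 = 0.9408
H' = H/60 = 136/60 ≈ 2.2667; X = C×(1-|H' mod 2 - 1|) = 0.25088
m = L - C/2 = 0.52 - 0.4704 = 0.0496
Sector ⌊H'⌋ = 2 → (R',G',B') = (0.0, 0.9408, 0.25088)
RGB = ((R'+m)×255, (G'+m)×255, (B'+m)×255) = (12.648, 252.552, 76.6224)
Round half up → RGB(13, 253, 77)


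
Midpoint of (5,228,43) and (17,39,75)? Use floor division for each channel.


Midpoint: each channel = ⌊(C₁+C₂)/2⌋
R: ⌊(5+17)/2⌋ = 11
G: ⌊(228+39)/2⌋ = 133
B: ⌊(43+75)/2⌋ = 59
= RGB(11, 133, 59)


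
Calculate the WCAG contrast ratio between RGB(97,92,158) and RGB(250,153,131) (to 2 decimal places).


Linearize each sRGB channel c=v/255: c/12.92 if c ≤ 0.04045 else ((c+0.055)/1.055)^2.4
L = 0.2126×R_lin + 0.7152×G_lin + 0.0722×B_lin
Color 1 (97,92,158):
  R=97: 97/255≈0.3804 > 0.04045 → ((0.3804+0.055)/1.055)^2.4 ≈ 0.11954
  G=92: 92/255≈0.3608 > 0.04045 → ((0.3608+0.055)/1.055)^2.4 ≈ 0.10702
  B=158: 158/255≈0.6196 > 0.04045 → ((0.6196+0.055)/1.055)^2.4 ≈ 0.34191
  L1 = 0.2126×0.11954 + 0.7152×0.10702 + 0.0722×0.34191 ≈ 0.12664
Color 2 (250,153,131):
  R=250: 250/255≈0.9804 > 0.04045 → ((0.9804+0.055)/1.055)^2.4 ≈ 0.95597
  G=153: 153/255≈0.6000 > 0.04045 → ((0.6000+0.055)/1.055)^2.4 ≈ 0.31855
  B=131: 131/255≈0.5137 > 0.04045 → ((0.5137+0.055)/1.055)^2.4 ≈ 0.22697
  L2 = 0.2126×0.95597 + 0.7152×0.31855 + 0.0722×0.22697 ≈ 0.44745
Lighter = 0.44745, Darker = 0.12664
Ratio = (L_lighter + 0.05) / (L_darker + 0.05)
Ratio = (0.44745 + 0.05) / (0.12664 + 0.05) = 0.49745 / 0.17664 ≈ 2.8161
Ratio ≈ 2.82:1


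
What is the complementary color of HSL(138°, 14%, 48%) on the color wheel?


Complement = opposite side of color wheel = hue + 180°
H' = (138 + 180) mod 360 = 318°
S and L unchanged.
= HSL(318°, 14%, 48%)


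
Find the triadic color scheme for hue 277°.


Triadic: equally spaced at 120° intervals
H1 = 277°
H2 = (277 + 120) mod 360 = 37°
H3 = (277 + 240) mod 360 = 157°
Triadic = 277°, 37°, 157°


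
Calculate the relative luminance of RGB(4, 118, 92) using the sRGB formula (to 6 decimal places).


Linearize each channel (sRGB transfer function): c = v/255; c_lin = c/12.92 if c ≤ 0.04045, else ((c+0.055)/1.055)^2.4
  R: 4/255 ≈ 0.015686 ≤ 0.04045 → 0.015686/12.92 ≈ 0.001214
  G: 118/255 ≈ 0.462745 > 0.04045 → ((0.462745+0.055)/1.055)^2.4 ≈ 0.181164
  B: 92/255 ≈ 0.360784 > 0.04045 → ((0.360784+0.055)/1.055)^2.4 ≈ 0.107023
R_lin = 0.001214, G_lin = 0.181164, B_lin = 0.107023
L = 0.2126×R + 0.7152×G + 0.0722×B
L = 0.2126×0.001214 + 0.7152×0.181164 + 0.0722×0.107023
L ≈ 0.137554


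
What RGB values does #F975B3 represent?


F9 → 249 (R)
75 → 117 (G)
B3 → 179 (B)
= RGB(249, 117, 179)


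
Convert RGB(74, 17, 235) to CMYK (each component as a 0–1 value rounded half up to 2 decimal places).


R'=74/255≈0.2902, G'=17/255≈0.0667, B'=235/255≈0.9216
K = 1 - max(R',G',B') = 1 - 235/255 = 20/255 = 0.07843… → 0.08
(1-R'-K)/(1-K) simplifies to (max-R)/max with max = 235:
C = (235-74)/235 = 161/235 = 0.68510… → 0.69
M = (235-17)/235 = 218/235 = 0.92765… → 0.93
Y = (235-235)/235 = 0/235 = 0 → 0.00
= CMYK(0.69, 0.93, 0.00, 0.08)


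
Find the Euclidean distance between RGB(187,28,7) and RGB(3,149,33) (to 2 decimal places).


d = √[(R₁-R₂)² + (G₁-G₂)² + (B₁-B₂)²]
d = √[(187-3)² + (28-149)² + (7-33)²]
d = √[33856 + 14641 + 676]
d = √49173
d ≈ 221.75


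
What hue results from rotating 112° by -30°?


New hue = (H + rotation) mod 360
New hue = (112 -30) mod 360
= 82 mod 360
= 82°


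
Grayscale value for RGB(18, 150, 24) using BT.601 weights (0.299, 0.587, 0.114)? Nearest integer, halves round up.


Gray = 0.299×R + 0.587×G + 0.114×B
Gray = 0.299×18 + 0.587×150 + 0.114×24
Gray = 5.382 + 88.050 + 2.736
Gray = 96.168 → round half up → 96
Gray = 96


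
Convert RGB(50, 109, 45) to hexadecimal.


R = 50 → 32 (hex)
G = 109 → 6D (hex)
B = 45 → 2D (hex)
Hex = #326D2D


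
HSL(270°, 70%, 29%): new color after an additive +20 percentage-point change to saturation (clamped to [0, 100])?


Original S = 70%
Adjustment = +20 percentage points
New S = 70 + (20) = 90
Clamp to [0, 100] → 90
= HSL(270°, 90%, 29%)


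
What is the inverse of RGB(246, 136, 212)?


Invert: (255-R, 255-G, 255-B)
R: 255-246 = 9
G: 255-136 = 119
B: 255-212 = 43
= RGB(9, 119, 43)


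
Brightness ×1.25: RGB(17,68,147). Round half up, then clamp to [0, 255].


Multiply each channel by 1.25, round half up, clamp to [0, 255]
R: 17×1.25 = 21.25 → round → 21
G: 68×1.25 = 85
B: 147×1.25 = 183.75 → round → 184
= RGB(21, 85, 184)


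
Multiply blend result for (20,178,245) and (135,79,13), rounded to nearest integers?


Multiply: C = A×B/255, rounded to nearest integer
R: 20×135/255 = 2700/255 ≈ 10.588 → 11
G: 178×79/255 = 14062/255 ≈ 55.145 → 55
B: 245×13/255 = 3185/255 ≈ 12.490 → 12
= RGB(11, 55, 12)


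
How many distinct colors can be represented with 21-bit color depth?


Colors = 2^bits = 2^21
= 2,097,152 colors


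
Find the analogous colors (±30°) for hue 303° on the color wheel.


Base hue: 303°
Left analog: (303 - 30) mod 360 = 273°
Right analog: (303 + 30) mod 360 = 333°
Analogous hues = 273° and 333°


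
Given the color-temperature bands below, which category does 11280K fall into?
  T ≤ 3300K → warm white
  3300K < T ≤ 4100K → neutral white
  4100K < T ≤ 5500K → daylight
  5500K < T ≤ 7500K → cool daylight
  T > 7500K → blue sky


Temperature: 11280K
11280K > 7500K → blue sky
Classification: blue sky


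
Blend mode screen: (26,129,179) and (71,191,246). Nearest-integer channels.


Screen: C = 255 - (255-A)×(255-B)/255, rounded to nearest integer
R: 255 - (255-26)×(255-71)/255 = 255 - 42136/255 ≈ 255 - 165.239 = 89.761 → 90
G: 255 - (255-129)×(255-191)/255 = 255 - 8064/255 ≈ 255 - 31.624 = 223.376 → 223
B: 255 - (255-179)×(255-246)/255 = 255 - 684/255 ≈ 255 - 2.682 = 252.318 → 252
= RGB(90, 223, 252)


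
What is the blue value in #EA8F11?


Color: #EA8F11
R = EA = 234
G = 8F = 143
B = 11 = 17
Blue = 17


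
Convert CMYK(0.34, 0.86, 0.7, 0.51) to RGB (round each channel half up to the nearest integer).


R = 255 × (1-C) × (1-K) = 255 × 0.66 × 0.49 = 82.467 → 82
G = 255 × (1-M) × (1-K) = 255 × 0.14 × 0.49 = 17.493 → 17
B = 255 × (1-Y) × (1-K) = 255 × 0.30 × 0.49 = 37.485 → 37
= RGB(82, 17, 37)


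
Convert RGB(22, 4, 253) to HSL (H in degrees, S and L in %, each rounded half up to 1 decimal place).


Normalize: R'=22/255≈0.0863, G'=4/255≈0.0157, B'=253/255≈0.9922
Max=253/255, Min=4/255, Δ=Max-Min=249/255
L = (Max+Min)/2 = (253+4)/510 = 257/510 = 0.50392… → L = 50.4%
L > 0.5 → S = Δ/(2-Max-Min) = 249/(510-253-4) = 249/253 = 0.98418… → S = 98.4%
(the 1/255 factors cancel in S and H, so raw channel differences can be used)
Max is B' → H = 60 × ((R-G)/Δ + 4) = 60 × ((22-4)/249 + 4)
  18/249 + 4 = 0.0722… + 4 = 4.0722…
  H = 60 × 4.0722… = 244.337…° → H = 244.3°
= HSL(244.3°, 98.4%, 50.4%)


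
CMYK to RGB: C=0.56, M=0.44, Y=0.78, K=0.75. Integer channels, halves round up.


R = 255 × (1-C) × (1-K) = 255 × 0.44 × 0.25 = 28.05 → 28
G = 255 × (1-M) × (1-K) = 255 × 0.56 × 0.25 = 35.7 → 36
B = 255 × (1-Y) × (1-K) = 255 × 0.22 × 0.25 = 14.025 → 14
= RGB(28, 36, 14)


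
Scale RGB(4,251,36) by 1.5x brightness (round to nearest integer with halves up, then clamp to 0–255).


Multiply each channel by 1.5, round half up, clamp to [0, 255]
R: 4×1.5 = 6
G: 251×1.5 = 376.5 → round → 377 → clamp → 255
B: 36×1.5 = 54
= RGB(6, 255, 54)


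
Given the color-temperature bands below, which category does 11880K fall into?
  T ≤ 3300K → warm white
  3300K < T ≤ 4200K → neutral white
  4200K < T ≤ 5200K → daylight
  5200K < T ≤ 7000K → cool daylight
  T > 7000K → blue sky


Temperature: 11880K
11880K > 7000K → blue sky
Classification: blue sky


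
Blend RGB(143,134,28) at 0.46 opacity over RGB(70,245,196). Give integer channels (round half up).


C = α×F + (1-α)×B, with 1-α = 0.54
R: 0.46×143 + 0.54×70 = 65.78 + 37.80 = 103.58 → 104
G: 0.46×134 + 0.54×245 = 61.64 + 132.30 = 193.94 → 194
B: 0.46×28 + 0.54×196 = 12.88 + 105.84 = 118.72 → 119
= RGB(104, 194, 119)


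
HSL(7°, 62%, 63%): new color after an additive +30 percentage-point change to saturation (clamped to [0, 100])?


Original S = 62%
Adjustment = +30 percentage points
New S = 62 + (30) = 92
Clamp to [0, 100] → 92
= HSL(7°, 92%, 63%)


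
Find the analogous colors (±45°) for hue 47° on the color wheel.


Base hue: 47°
Left analog: (47 - 45) mod 360 = 2°
Right analog: (47 + 45) mod 360 = 92°
Analogous hues = 2° and 92°


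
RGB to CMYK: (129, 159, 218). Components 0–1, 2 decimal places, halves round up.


R'=129/255≈0.5059, G'=159/255≈0.6235, B'=218/255≈0.8549
K = 1 - max(R',G',B') = 1 - 218/255 = 37/255 = 0.14509… → 0.15
(1-R'-K)/(1-K) simplifies to (max-R)/max with max = 218:
C = (218-129)/218 = 89/218 = 0.40825… → 0.41
M = (218-159)/218 = 59/218 = 0.27064… → 0.27
Y = (218-218)/218 = 0/218 = 0 → 0.00
= CMYK(0.41, 0.27, 0.00, 0.15)


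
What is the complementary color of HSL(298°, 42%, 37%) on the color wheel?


Complement = opposite side of color wheel = hue + 180°
H' = (298 + 180) mod 360 = 118°
S and L unchanged.
= HSL(118°, 42%, 37%)


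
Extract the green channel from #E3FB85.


Color: #E3FB85
R = E3 = 227
G = FB = 251
B = 85 = 133
Green = 251


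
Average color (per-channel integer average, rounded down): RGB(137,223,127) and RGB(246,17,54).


Midpoint: each channel = ⌊(C₁+C₂)/2⌋
R: ⌊(137+246)/2⌋ = 191
G: ⌊(223+17)/2⌋ = 120
B: ⌊(127+54)/2⌋ = 90
= RGB(191, 120, 90)


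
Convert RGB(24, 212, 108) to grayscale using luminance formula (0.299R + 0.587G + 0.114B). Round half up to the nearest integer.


Gray = 0.299×R + 0.587×G + 0.114×B
Gray = 0.299×24 + 0.587×212 + 0.114×108
Gray = 7.176 + 124.444 + 12.312
Gray = 143.932 → round half up → 144
Gray = 144


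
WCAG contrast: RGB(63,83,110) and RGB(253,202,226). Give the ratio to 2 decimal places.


Linearize each sRGB channel c=v/255: c/12.92 if c ≤ 0.04045 else ((c+0.055)/1.055)^2.4
L = 0.2126×R_lin + 0.7152×G_lin + 0.0722×B_lin
Color 1 (63,83,110):
  R=63: 63/255≈0.2471 > 0.04045 → ((0.2471+0.055)/1.055)^2.4 ≈ 0.04971
  G=83: 83/255≈0.3255 > 0.04045 → ((0.3255+0.055)/1.055)^2.4 ≈ 0.08650
  B=110: 110/255≈0.4314 > 0.04045 → ((0.4314+0.055)/1.055)^2.4 ≈ 0.15593
  L1 = 0.2126×0.04971 + 0.7152×0.08650 + 0.0722×0.15593 ≈ 0.08369
Color 2 (253,202,226):
  R=253: 253/255≈0.9922 > 0.04045 → ((0.9922+0.055)/1.055)^2.4 ≈ 0.98225
  G=202: 202/255≈0.7922 > 0.04045 → ((0.7922+0.055)/1.055)^2.4 ≈ 0.59062
  B=226: 226/255≈0.8863 > 0.04045 → ((0.8863+0.055)/1.055)^2.4 ≈ 0.76052
  L2 = 0.2126×0.98225 + 0.7152×0.59062 + 0.0722×0.76052 ≈ 0.68615
Lighter = 0.68615, Darker = 0.08369
Ratio = (L_lighter + 0.05) / (L_darker + 0.05)
Ratio = (0.68615 + 0.05) / (0.08369 + 0.05) = 0.73615 / 0.13369 ≈ 5.5063
Ratio ≈ 5.51:1


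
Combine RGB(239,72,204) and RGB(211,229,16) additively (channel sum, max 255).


Additive: each channel = min(255, C₁+C₂)
R: 239+211 = 450 → 255
G: 72+229 = 301 → 255
B: 204+16 = 220 → 220
= RGB(255, 255, 220)


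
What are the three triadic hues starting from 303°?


Triadic: equally spaced at 120° intervals
H1 = 303°
H2 = (303 + 120) mod 360 = 63°
H3 = (303 + 240) mod 360 = 183°
Triadic = 303°, 63°, 183°


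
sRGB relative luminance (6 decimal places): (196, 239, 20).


Linearize each channel (sRGB transfer function): c = v/255; c_lin = c/12.92 if c ≤ 0.04045, else ((c+0.055)/1.055)^2.4
  R: 196/255 ≈ 0.768627 > 0.04045 → ((0.768627+0.055)/1.055)^2.4 ≈ 0.552011
  G: 239/255 ≈ 0.937255 > 0.04045 → ((0.937255+0.055)/1.055)^2.4 ≈ 0.863157
  B: 20/255 ≈ 0.078431 > 0.04045 → ((0.078431+0.055)/1.055)^2.4 ≈ 0.006995
R_lin = 0.552011, G_lin = 0.863157, B_lin = 0.006995
L = 0.2126×R + 0.7152×G + 0.0722×B
L = 0.2126×0.552011 + 0.7152×0.863157 + 0.0722×0.006995
L ≈ 0.735193


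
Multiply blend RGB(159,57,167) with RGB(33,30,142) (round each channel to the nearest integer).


Multiply: C = A×B/255, rounded to nearest integer
R: 159×33/255 = 5247/255 ≈ 20.576 → 21
G: 57×30/255 = 1710/255 ≈ 6.706 → 7
B: 167×142/255 = 23714/255 ≈ 92.996 → 93
= RGB(21, 7, 93)


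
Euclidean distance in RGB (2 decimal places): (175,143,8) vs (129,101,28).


d = √[(R₁-R₂)² + (G₁-G₂)² + (B₁-B₂)²]
d = √[(175-129)² + (143-101)² + (8-28)²]
d = √[2116 + 1764 + 400]
d = √4280
d ≈ 65.42


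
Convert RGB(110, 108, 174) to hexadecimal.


R = 110 → 6E (hex)
G = 108 → 6C (hex)
B = 174 → AE (hex)
Hex = #6E6CAE


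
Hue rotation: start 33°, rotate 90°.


New hue = (H + rotation) mod 360
New hue = (33 + 90) mod 360
= 123 mod 360
= 123°


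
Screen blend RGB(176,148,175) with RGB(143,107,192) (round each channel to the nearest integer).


Screen: C = 255 - (255-A)×(255-B)/255, rounded to nearest integer
R: 255 - (255-176)×(255-143)/255 = 255 - 8848/255 ≈ 255 - 34.698 = 220.302 → 220
G: 255 - (255-148)×(255-107)/255 = 255 - 15836/255 ≈ 255 - 62.102 = 192.898 → 193
B: 255 - (255-175)×(255-192)/255 = 255 - 5040/255 ≈ 255 - 19.765 = 235.235 → 235
= RGB(220, 193, 235)


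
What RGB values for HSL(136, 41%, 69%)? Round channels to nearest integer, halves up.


H=136°, S=0.41, L=0.69
C = (1-|2L-1|)×S = (1-|0.38|)×0.41 = 0.2542
H' = H/60 = 136/60 ≈ 2.2667; X = C×(1-|H' mod 2 - 1|) ≈ 0.0678
m = L - C/2 = 0.69 - 0.1271 = 0.5629
Sector ⌊H'⌋ = 2 → (R',G',B') = (0.0, 0.2542, ≈0.0678)
RGB = ((R'+m)×255, (G'+m)×255, (B'+m)×255) = (143.5395, 208.3605, 160.8251)
Round half up → RGB(144, 208, 161)


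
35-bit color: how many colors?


Colors = 2^bits = 2^35
= 34,359,738,368 colors


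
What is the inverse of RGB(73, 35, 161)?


Invert: (255-R, 255-G, 255-B)
R: 255-73 = 182
G: 255-35 = 220
B: 255-161 = 94
= RGB(182, 220, 94)


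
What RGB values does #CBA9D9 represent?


CB → 203 (R)
A9 → 169 (G)
D9 → 217 (B)
= RGB(203, 169, 217)


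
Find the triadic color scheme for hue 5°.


Triadic: equally spaced at 120° intervals
H1 = 5°
H2 = (5 + 120) mod 360 = 125°
H3 = (5 + 240) mod 360 = 245°
Triadic = 5°, 125°, 245°


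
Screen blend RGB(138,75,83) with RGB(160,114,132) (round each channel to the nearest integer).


Screen: C = 255 - (255-A)×(255-B)/255, rounded to nearest integer
R: 255 - (255-138)×(255-160)/255 = 255 - 11115/255 ≈ 255 - 43.588 = 211.412 → 211
G: 255 - (255-75)×(255-114)/255 = 255 - 25380/255 ≈ 255 - 99.529 = 155.471 → 155
B: 255 - (255-83)×(255-132)/255 = 255 - 21156/255 ≈ 255 - 82.965 = 172.035 → 172
= RGB(211, 155, 172)


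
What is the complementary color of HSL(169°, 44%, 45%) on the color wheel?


Complement = opposite side of color wheel = hue + 180°
H' = (169 + 180) mod 360 = 349°
S and L unchanged.
= HSL(349°, 44%, 45%)


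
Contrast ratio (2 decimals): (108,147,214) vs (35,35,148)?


Linearize each sRGB channel c=v/255: c/12.92 if c ≤ 0.04045 else ((c+0.055)/1.055)^2.4
L = 0.2126×R_lin + 0.7152×G_lin + 0.0722×B_lin
Color 1 (108,147,214):
  R=108: 108/255≈0.4235 > 0.04045 → ((0.4235+0.055)/1.055)^2.4 ≈ 0.14996
  G=147: 147/255≈0.5765 > 0.04045 → ((0.5765+0.055)/1.055)^2.4 ≈ 0.29177
  B=214: 214/255≈0.8392 > 0.04045 → ((0.8392+0.055)/1.055)^2.4 ≈ 0.67244
  L1 = 0.2126×0.14996 + 0.7152×0.29177 + 0.0722×0.67244 ≈ 0.28911
Color 2 (35,35,148):
  R=35: 35/255≈0.1373 > 0.04045 → ((0.1373+0.055)/1.055)^2.4 ≈ 0.01681
  G=35: 35/255≈0.1373 > 0.04045 → ((0.1373+0.055)/1.055)^2.4 ≈ 0.01681
  B=148: 148/255≈0.5804 > 0.04045 → ((0.5804+0.055)/1.055)^2.4 ≈ 0.29614
  L2 = 0.2126×0.01681 + 0.7152×0.01681 + 0.0722×0.29614 ≈ 0.03698
Lighter = 0.28911, Darker = 0.03698
Ratio = (L_lighter + 0.05) / (L_darker + 0.05)
Ratio = (0.28911 + 0.05) / (0.03698 + 0.05) = 0.33911 / 0.08698 ≈ 3.8989
Ratio ≈ 3.90:1


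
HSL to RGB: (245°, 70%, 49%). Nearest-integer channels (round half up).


H=245°, S=0.70, L=0.49
C = (1-|2L-1|)×S = (1-|-0.02|)×0.70 = 0.686
H' = H/60 = 245/60 ≈ 4.0833; X = C×(1-|H' mod 2 - 1|) ≈ 0.0572
m = L - C/2 = 0.49 - 0.343 = 0.147
Sector ⌊H'⌋ = 4 → (R',G',B') = (≈0.0572, 0.0, 0.686)
RGB = ((R'+m)×255, (G'+m)×255, (B'+m)×255) = (52.0625, 37.485, 212.415)
Round half up → RGB(52, 37, 212)


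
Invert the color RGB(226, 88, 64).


Invert: (255-R, 255-G, 255-B)
R: 255-226 = 29
G: 255-88 = 167
B: 255-64 = 191
= RGB(29, 167, 191)


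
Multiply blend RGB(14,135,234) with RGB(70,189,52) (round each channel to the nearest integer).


Multiply: C = A×B/255, rounded to nearest integer
R: 14×70/255 = 980/255 ≈ 3.843 → 4
G: 135×189/255 = 25515/255 ≈ 100.059 → 100
B: 234×52/255 = 12168/255 ≈ 47.718 → 48
= RGB(4, 100, 48)


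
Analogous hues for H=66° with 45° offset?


Base hue: 66°
Left analog: (66 - 45) mod 360 = 21°
Right analog: (66 + 45) mod 360 = 111°
Analogous hues = 21° and 111°


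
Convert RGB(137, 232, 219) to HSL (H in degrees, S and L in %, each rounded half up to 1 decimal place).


Normalize: R'=137/255≈0.5373, G'=232/255≈0.9098, B'=219/255≈0.8588
Max=232/255, Min=137/255, Δ=Max-Min=95/255
L = (Max+Min)/2 = (232+137)/510 = 369/510 = 0.72352… → L = 72.4%
L > 0.5 → S = Δ/(2-Max-Min) = 95/(510-232-137) = 95/141 = 0.67375… → S = 67.4%
(the 1/255 factors cancel in S and H, so raw channel differences can be used)
Max is G' → H = 60 × ((B-R)/Δ + 2) = 60 × ((219-137)/95 + 2)
  82/95 + 2 = 0.8631… + 2 = 2.8631…
  H = 60 × 2.8631… = 171.789…° → H = 171.8°
= HSL(171.8°, 67.4%, 72.4%)


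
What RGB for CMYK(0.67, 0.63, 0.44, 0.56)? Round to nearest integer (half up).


R = 255 × (1-C) × (1-K) = 255 × 0.33 × 0.44 = 37.026 → 37
G = 255 × (1-M) × (1-K) = 255 × 0.37 × 0.44 = 41.514 → 42
B = 255 × (1-Y) × (1-K) = 255 × 0.56 × 0.44 = 62.832 → 63
= RGB(37, 42, 63)


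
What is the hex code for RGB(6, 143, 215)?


R = 6 → 06 (hex)
G = 143 → 8F (hex)
B = 215 → D7 (hex)
Hex = #068FD7


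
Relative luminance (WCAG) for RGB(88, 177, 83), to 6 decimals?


Linearize each channel (sRGB transfer function): c = v/255; c_lin = c/12.92 if c ≤ 0.04045, else ((c+0.055)/1.055)^2.4
  R: 88/255 ≈ 0.345098 > 0.04045 → ((0.345098+0.055)/1.055)^2.4 ≈ 0.097587
  G: 177/255 ≈ 0.694118 > 0.04045 → ((0.694118+0.055)/1.055)^2.4 ≈ 0.439657
  B: 83/255 ≈ 0.325490 > 0.04045 → ((0.325490+0.055)/1.055)^2.4 ≈ 0.086500
R_lin = 0.097587, G_lin = 0.439657, B_lin = 0.086500
L = 0.2126×R + 0.7152×G + 0.0722×B
L = 0.2126×0.097587 + 0.7152×0.439657 + 0.0722×0.086500
L ≈ 0.341435


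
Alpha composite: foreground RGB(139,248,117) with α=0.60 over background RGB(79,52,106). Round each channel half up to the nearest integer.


C = α×F + (1-α)×B, with 1-α = 0.40
R: 0.60×139 + 0.40×79 = 83.40 + 31.60 = 115.00 → 115
G: 0.60×248 + 0.40×52 = 148.80 + 20.80 = 169.60 → 170
B: 0.60×117 + 0.40×106 = 70.20 + 42.40 = 112.60 → 113
= RGB(115, 170, 113)


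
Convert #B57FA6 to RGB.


B5 → 181 (R)
7F → 127 (G)
A6 → 166 (B)
= RGB(181, 127, 166)


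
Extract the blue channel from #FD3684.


Color: #FD3684
R = FD = 253
G = 36 = 54
B = 84 = 132
Blue = 132


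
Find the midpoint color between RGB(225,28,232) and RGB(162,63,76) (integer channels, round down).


Midpoint: each channel = ⌊(C₁+C₂)/2⌋
R: ⌊(225+162)/2⌋ = 193
G: ⌊(28+63)/2⌋ = 45
B: ⌊(232+76)/2⌋ = 154
= RGB(193, 45, 154)


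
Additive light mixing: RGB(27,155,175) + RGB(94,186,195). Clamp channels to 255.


Additive: each channel = min(255, C₁+C₂)
R: 27+94 = 121 → 121
G: 155+186 = 341 → 255
B: 175+195 = 370 → 255
= RGB(121, 255, 255)


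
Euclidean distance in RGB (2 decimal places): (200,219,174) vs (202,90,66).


d = √[(R₁-R₂)² + (G₁-G₂)² + (B₁-B₂)²]
d = √[(200-202)² + (219-90)² + (174-66)²]
d = √[4 + 16641 + 11664]
d = √28309
d ≈ 168.25


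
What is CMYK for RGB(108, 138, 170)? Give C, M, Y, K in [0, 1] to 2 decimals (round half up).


R'=108/255≈0.4235, G'=138/255≈0.5412, B'=170/255≈0.6667
K = 1 - max(R',G',B') = 1 - 170/255 = 85/255 = 0.33333… → 0.33
(1-R'-K)/(1-K) simplifies to (max-R)/max with max = 170:
C = (170-108)/170 = 62/170 = 0.36470… → 0.36
M = (170-138)/170 = 32/170 = 0.18823… → 0.19
Y = (170-170)/170 = 0/170 = 0 → 0.00
= CMYK(0.36, 0.19, 0.00, 0.33)


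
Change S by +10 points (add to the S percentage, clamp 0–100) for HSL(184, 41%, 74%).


Original S = 41%
Adjustment = +10 percentage points
New S = 41 + (10) = 51
Clamp to [0, 100] → 51
= HSL(184°, 51%, 74%)


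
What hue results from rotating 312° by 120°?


New hue = (H + rotation) mod 360
New hue = (312 + 120) mod 360
= 432 mod 360
= 72°


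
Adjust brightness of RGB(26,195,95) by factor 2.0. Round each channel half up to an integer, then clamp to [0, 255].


Multiply each channel by 2.0, round half up, clamp to [0, 255]
R: 26×2.0 = 52
G: 195×2.0 = 390 → clamp → 255
B: 95×2.0 = 190
= RGB(52, 255, 190)


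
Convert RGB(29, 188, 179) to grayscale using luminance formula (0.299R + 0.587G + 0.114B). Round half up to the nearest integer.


Gray = 0.299×R + 0.587×G + 0.114×B
Gray = 0.299×29 + 0.587×188 + 0.114×179
Gray = 8.671 + 110.356 + 20.406
Gray = 139.433 → round half up → 139
Gray = 139


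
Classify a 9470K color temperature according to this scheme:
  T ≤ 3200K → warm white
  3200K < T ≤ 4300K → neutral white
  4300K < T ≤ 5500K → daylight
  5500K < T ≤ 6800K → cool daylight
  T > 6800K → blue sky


Temperature: 9470K
9470K > 6800K → blue sky
Classification: blue sky


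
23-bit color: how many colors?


Colors = 2^bits = 2^23
= 8,388,608 colors


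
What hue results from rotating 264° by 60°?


New hue = (H + rotation) mod 360
New hue = (264 + 60) mod 360
= 324 mod 360
= 324°


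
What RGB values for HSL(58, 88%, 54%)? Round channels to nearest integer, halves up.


H=58°, S=0.88, L=0.54
C = (1-|2L-1|)×S = (1-|0.08|)×0.88 = 0.8096
H' = H/60 = 58/60 ≈ 0.9667; X = C×(1-|H' mod 2 - 1|) ≈ 0.7826
m = L - C/2 = 0.54 - 0.4048 = 0.1352
Sector ⌊H'⌋ = 0 → (R',G',B') = (0.8096, ≈0.7826, 0.0)
RGB = ((R'+m)×255, (G'+m)×255, (B'+m)×255) = (240.924, 234.0424, 34.476)
Round half up → RGB(241, 234, 34)


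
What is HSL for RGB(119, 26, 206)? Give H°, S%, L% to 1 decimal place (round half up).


Normalize: R'=119/255≈0.4667, G'=26/255≈0.1020, B'=206/255≈0.8078
Max=206/255, Min=26/255, Δ=Max-Min=180/255
L = (Max+Min)/2 = (206+26)/510 = 232/510 = 0.45490… → L = 45.5%
L ≤ 0.5 → S = Δ/(Max+Min) = 180/(206+26) = 180/232 = 0.77586… → S = 77.6%
(the 1/255 factors cancel in S and H, so raw channel differences can be used)
Max is B' → H = 60 × ((R-G)/Δ + 4) = 60 × ((119-26)/180 + 4)
  93/180 + 4 = 0.5166… + 4 = 4.5166…
  H = 60 × 4.5166… = 271° → H = 271.0°
= HSL(271.0°, 77.6%, 45.5%)


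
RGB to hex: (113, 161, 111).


R = 113 → 71 (hex)
G = 161 → A1 (hex)
B = 111 → 6F (hex)
Hex = #71A16F


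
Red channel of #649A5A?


Color: #649A5A
R = 64 = 100
G = 9A = 154
B = 5A = 90
Red = 100


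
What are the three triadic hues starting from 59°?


Triadic: equally spaced at 120° intervals
H1 = 59°
H2 = (59 + 120) mod 360 = 179°
H3 = (59 + 240) mod 360 = 299°
Triadic = 59°, 179°, 299°


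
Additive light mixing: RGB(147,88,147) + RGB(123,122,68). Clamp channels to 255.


Additive: each channel = min(255, C₁+C₂)
R: 147+123 = 270 → 255
G: 88+122 = 210 → 210
B: 147+68 = 215 → 215
= RGB(255, 210, 215)


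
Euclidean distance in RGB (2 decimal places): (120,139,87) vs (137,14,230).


d = √[(R₁-R₂)² + (G₁-G₂)² + (B₁-B₂)²]
d = √[(120-137)² + (139-14)² + (87-230)²]
d = √[289 + 15625 + 20449]
d = √36363
d ≈ 190.69


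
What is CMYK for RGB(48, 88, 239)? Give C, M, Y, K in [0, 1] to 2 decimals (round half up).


R'=48/255≈0.1882, G'=88/255≈0.3451, B'=239/255≈0.9373
K = 1 - max(R',G',B') = 1 - 239/255 = 16/255 = 0.06274… → 0.06
(1-R'-K)/(1-K) simplifies to (max-R)/max with max = 239:
C = (239-48)/239 = 191/239 = 0.79916… → 0.80
M = (239-88)/239 = 151/239 = 0.63179… → 0.63
Y = (239-239)/239 = 0/239 = 0 → 0.00
= CMYK(0.80, 0.63, 0.00, 0.06)
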